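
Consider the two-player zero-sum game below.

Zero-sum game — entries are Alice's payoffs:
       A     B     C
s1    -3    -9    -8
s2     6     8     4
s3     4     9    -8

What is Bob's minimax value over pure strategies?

The worst case (largest entry) in each column is A: 6, B: 9, C: 4.
The best (smallest) of these is 4.

4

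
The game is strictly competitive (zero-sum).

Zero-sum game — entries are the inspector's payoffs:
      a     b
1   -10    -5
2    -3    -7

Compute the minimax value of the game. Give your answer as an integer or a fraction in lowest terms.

Row minima are -10 and -7, so the inspector's maximin is -7; column maxima are -3 and -5, so the inspectee's minimax is -5. These differ, so the equilibrium is in mixed strategies.
Let the inspector play 1 with probability p. The inspectee is indifferent when −10p − 3(1−p) = −5p − 7(1−p), giving p = 4/9.
Let the inspectee play a with probability q. The inspector is indifferent when −10q − 5(1−q) = −3q − 7(1−q), giving q = 2/9.
The value is -10·(2/9) + (-5)·(7/9) = -55/9.

-55/9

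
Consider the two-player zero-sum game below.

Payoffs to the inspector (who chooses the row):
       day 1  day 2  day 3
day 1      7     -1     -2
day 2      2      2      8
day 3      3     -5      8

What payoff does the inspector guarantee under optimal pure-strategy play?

Row minima: -2, 2, -5 → the inspector's maximin is 2.
Column maxima: 7, 2, 8 → the inspectee's minimax is 2.
They coincide at (day 2, day 2), so the value is 2.

2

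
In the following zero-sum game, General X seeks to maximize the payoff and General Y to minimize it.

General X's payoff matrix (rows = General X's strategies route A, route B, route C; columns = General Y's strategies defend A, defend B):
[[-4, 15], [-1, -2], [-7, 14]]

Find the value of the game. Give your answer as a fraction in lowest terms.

-23/20

Row route C is strictly dominated by row route A, so General X never plays it.
The remaining 2×2 game on (route A, route B) × (defend A, defend B) has no saddle point. Let General X play route A with probability p; indifference gives −4p − (1−p) = 15p − 2(1−p), so p = 1/20.
Similarly General Y's optimal q on defend A is 17/20, and the value is -4·(17/20) + (15)·(3/20) = -23/20.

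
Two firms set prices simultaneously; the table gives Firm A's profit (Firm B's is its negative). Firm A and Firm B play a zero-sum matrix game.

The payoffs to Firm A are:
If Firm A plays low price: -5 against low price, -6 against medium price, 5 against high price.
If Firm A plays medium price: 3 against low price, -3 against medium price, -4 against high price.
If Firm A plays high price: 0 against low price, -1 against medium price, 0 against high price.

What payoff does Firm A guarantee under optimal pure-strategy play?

Row minima: -6, -4, -1 → Firm A's maximin is -1.
Column maxima: 3, -1, 5 → Firm B's minimax is -1.
They coincide at (high price, medium price), so the value is -1.

-1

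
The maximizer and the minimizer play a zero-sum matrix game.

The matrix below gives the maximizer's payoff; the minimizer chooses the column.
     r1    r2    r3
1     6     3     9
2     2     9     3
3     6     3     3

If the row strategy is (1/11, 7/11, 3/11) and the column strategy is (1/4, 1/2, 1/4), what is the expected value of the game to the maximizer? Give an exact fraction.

Against (1/4, 1/2, 1/4), each row's expected payoff is 1: 21/4; 2: 23/4; 3: 15/4.
Taking the (1/11, 7/11, 3/11)-weighted average: (1/11)·(21/4) + (7/11)·(23/4) + (3/11)·(15/4) = 227/44.

227/44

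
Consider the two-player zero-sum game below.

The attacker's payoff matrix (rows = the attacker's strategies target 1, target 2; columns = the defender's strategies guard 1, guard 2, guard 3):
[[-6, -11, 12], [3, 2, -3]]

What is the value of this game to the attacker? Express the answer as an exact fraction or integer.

Column guard 1 is strictly dominated by guard 2 for the defender (it gives the attacker more in every row).
The remaining 2×2 game on (target 1, target 2) × (guard 2, guard 3) has no saddle point. Let the attacker play target 1 with probability p; indifference gives −11p + 2(1−p) = 12p − 3(1−p), so p = 5/28.
Similarly the defender's optimal q on guard 2 is 15/28, and the value is -11·(15/28) + (12)·(13/28) = -9/28.

-9/28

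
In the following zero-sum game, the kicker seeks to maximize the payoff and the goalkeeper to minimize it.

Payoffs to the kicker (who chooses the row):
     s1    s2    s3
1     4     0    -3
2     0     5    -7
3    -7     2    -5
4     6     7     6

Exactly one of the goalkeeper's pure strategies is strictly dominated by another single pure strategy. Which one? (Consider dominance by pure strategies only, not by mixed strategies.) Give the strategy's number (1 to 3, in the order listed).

2

The goalkeeper prefers columns that give the kicker less. Compare s2 with s3: -3 < 0, -7 < 5, -5 < 2, 6 < 7.
So s3 strictly dominates s2 for the goalkeeper; s2 is strictly dominated.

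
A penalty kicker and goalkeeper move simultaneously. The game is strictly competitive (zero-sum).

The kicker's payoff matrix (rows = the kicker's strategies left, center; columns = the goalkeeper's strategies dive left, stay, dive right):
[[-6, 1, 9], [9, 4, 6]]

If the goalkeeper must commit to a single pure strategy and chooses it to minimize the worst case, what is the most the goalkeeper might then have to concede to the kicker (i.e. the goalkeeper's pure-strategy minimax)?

The worst case (largest entry) in each column is dive left: 9, stay: 4, dive right: 9.
The best (smallest) of these is 4.

4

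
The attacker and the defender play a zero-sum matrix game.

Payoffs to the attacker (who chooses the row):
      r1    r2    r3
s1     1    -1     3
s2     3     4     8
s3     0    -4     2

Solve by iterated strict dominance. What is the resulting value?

3

Column r3 is strictly dominated by r1 for the defender (1<3, 3<8, 0<2); eliminate r3.
Row s3 is strictly dominated by row s1 (1>0, -1>-4); eliminate s3.
Row s1 is strictly dominated by row s2 (3>1, 4>-1); eliminate s1.
Column r2 is strictly dominated by r1 for the defender (3<4); eliminate r2.
Only (s2, r1) remains, with payoff 3.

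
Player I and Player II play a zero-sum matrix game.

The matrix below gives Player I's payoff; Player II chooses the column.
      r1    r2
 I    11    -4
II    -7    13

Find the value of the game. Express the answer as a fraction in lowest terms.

23/7

Row minima are -4 and -7, so Player I's maximin is -4; column maxima are 11 and 13, so Player II's minimax is 11. These differ, so the equilibrium is in mixed strategies.
Let Player I play I with probability p. Player II is indifferent when 11p − 7(1−p) = −4p + 13(1−p), giving p = 4/7.
Let Player II play r1 with probability q. Player I is indifferent when 11q − 4(1−q) = −7q + 13(1−q), giving q = 17/35.
The value is 11·(17/35) + (-4)·(18/35) = 23/7.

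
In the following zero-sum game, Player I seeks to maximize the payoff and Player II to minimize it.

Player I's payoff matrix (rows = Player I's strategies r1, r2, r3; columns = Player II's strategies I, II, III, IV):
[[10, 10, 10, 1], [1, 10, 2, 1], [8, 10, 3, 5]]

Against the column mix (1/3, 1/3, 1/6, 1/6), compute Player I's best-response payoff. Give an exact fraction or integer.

r1: (10)·(1/3) + (10)·(1/3) + (10)·(1/6) + (1)·(1/6) = 17/2.
r2: (1)·(1/3) + (10)·(1/3) + (2)·(1/6) + (1)·(1/6) = 25/6.
r3: (8)·(1/3) + (10)·(1/3) + (3)·(1/6) + (5)·(1/6) = 22/3.
The best pure response is r1 with expected payoff 17/2.

17/2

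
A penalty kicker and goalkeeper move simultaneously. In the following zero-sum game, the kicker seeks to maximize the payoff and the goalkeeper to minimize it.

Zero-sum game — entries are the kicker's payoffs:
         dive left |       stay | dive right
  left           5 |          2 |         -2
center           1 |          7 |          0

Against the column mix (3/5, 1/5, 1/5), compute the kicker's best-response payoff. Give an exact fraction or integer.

left: (5)·(3/5) + (2)·(1/5) + (-2)·(1/5) = 3.
center: (1)·(3/5) + (7)·(1/5) + (0)·(1/5) = 2.
The best pure response is left with expected payoff 3.

3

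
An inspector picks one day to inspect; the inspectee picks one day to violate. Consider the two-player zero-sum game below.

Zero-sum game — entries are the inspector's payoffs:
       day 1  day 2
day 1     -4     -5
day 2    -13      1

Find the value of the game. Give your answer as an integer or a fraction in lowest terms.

-23/5

Row minima are -5 and -13, so the inspector's maximin is -5; column maxima are -4 and 1, so the inspectee's minimax is -4. These differ, so the equilibrium is in mixed strategies.
Let the inspector play day 1 with probability p. The inspectee is indifferent when −4p − 13(1−p) = −5p + (1−p), giving p = 14/15.
Let the inspectee play day 1 with probability q. The inspector is indifferent when −4q − 5(1−q) = −13q + (1−q), giving q = 2/5.
The value is -4·(2/5) + (-5)·(3/5) = -23/5.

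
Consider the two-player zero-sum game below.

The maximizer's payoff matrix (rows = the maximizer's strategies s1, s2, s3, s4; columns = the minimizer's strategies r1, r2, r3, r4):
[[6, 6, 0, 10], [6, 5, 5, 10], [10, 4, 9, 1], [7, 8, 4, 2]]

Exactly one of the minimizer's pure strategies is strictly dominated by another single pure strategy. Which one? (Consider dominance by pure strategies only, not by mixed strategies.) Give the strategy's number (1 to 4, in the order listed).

1

The minimizer prefers columns that give the maximizer less. Compare r1 with r3: 0 < 6, 5 < 6, 9 < 10, 4 < 7.
So r3 strictly dominates r1 for the minimizer; r1 is strictly dominated.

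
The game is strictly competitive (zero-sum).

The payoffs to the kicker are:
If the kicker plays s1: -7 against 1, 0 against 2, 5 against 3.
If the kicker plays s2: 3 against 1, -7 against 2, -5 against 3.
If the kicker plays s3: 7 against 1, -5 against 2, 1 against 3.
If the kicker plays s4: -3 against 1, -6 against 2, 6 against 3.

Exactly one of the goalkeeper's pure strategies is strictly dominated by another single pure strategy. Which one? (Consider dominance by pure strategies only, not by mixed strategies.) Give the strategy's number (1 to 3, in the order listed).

The goalkeeper prefers columns that give the kicker less. Compare 3 with 2: 0 < 5, -7 < -5, -5 < 1, -6 < 6.
So 2 strictly dominates 3 for the goalkeeper; 3 is strictly dominated.

3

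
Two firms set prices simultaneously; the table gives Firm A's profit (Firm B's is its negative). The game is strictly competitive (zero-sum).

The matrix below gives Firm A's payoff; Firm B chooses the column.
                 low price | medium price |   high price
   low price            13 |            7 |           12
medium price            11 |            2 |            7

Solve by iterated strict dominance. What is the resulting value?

7

Row medium price is strictly dominated by row low price (13>11, 7>2, 12>7); eliminate medium price.
Column low price is strictly dominated by medium price for Firm B (7<13); eliminate low price.
Column high price is strictly dominated by medium price for Firm B (7<12); eliminate high price.
Only (low price, medium price) remains, with payoff 7.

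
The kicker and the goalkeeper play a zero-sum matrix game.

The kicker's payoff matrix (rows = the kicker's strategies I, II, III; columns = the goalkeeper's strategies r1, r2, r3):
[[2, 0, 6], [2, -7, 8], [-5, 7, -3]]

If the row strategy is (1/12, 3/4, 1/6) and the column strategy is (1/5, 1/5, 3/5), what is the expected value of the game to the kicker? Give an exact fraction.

Against (1/5, 1/5, 3/5), each row's expected payoff is I: 4; II: 19/5; III: -7/5.
Taking the (1/12, 3/4, 1/6)-weighted average: (1/12)·(4) + (3/4)·(19/5) + (1/6)·(-7/5) = 59/20.

59/20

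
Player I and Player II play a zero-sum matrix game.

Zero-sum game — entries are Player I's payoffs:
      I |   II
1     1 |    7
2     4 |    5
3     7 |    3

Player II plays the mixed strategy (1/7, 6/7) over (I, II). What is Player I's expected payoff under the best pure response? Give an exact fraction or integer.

1: (1)·(1/7) + (7)·(6/7) = 43/7.
2: (4)·(1/7) + (5)·(6/7) = 34/7.
3: (7)·(1/7) + (3)·(6/7) = 25/7.
The best pure response is 1 with expected payoff 43/7.

43/7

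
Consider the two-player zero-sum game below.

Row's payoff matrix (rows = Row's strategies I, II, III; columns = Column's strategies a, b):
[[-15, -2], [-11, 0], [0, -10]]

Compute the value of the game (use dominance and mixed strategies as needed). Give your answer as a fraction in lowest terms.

Row I is strictly dominated by row II, so Row never plays it.
The remaining 2×2 game on (II, III) × (a, b) has no saddle point. Let Row play II with probability p; indifference gives −11p = −10(1−p), so p = 10/21.
Similarly Column's optimal q on a is 10/21, and the value is -11·(10/21) + (0)·(11/21) = -110/21.

-110/21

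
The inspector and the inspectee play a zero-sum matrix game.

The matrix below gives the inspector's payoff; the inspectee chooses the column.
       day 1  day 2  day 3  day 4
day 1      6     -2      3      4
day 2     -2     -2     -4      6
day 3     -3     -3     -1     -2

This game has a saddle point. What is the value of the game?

Row minima: -2, -4, -3 → the inspector's maximin is -2.
Column maxima: 6, -2, 3, 6 → the inspectee's minimax is -2.
They coincide at (day 1, day 2), so the value is -2.

-2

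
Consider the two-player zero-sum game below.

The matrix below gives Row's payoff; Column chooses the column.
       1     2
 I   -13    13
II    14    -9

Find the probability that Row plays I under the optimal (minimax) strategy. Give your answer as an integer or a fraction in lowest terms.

Row minima are -13 and -9, so Row's maximin is -9; column maxima are 14 and 13, so Column's minimax is 13. These differ, so the equilibrium is in mixed strategies.
Let Row play I with probability p. Column is indifferent when −13p + 14(1−p) = 13p − 9(1−p), giving p = 23/49.

23/49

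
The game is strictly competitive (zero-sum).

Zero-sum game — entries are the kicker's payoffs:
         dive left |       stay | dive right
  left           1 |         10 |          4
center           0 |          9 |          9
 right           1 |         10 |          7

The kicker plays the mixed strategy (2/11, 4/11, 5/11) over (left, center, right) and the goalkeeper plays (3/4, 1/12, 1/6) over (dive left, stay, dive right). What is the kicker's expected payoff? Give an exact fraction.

109/44

Against (3/4, 1/12, 1/6), each row's expected payoff is left: 9/4; center: 9/4; right: 11/4.
Taking the (2/11, 4/11, 5/11)-weighted average: (2/11)·(9/4) + (4/11)·(9/4) + (5/11)·(11/4) = 109/44.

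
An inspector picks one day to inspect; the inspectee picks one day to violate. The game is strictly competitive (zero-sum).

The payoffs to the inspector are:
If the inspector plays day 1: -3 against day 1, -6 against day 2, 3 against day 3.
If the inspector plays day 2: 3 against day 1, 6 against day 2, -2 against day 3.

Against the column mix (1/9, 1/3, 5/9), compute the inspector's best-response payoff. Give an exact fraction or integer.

day 1: (-3)·(1/9) + (-6)·(1/3) + (3)·(5/9) = -2/3.
day 2: (3)·(1/9) + (6)·(1/3) + (-2)·(5/9) = 11/9.
The best pure response is day 2 with expected payoff 11/9.

11/9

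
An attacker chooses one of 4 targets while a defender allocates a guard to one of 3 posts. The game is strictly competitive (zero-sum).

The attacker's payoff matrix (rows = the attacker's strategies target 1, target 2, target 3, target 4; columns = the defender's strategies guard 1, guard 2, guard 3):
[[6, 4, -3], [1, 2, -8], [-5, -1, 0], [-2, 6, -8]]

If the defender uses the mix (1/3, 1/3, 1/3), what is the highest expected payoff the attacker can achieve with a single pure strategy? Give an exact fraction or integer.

target 1: (6)·(1/3) + (4)·(1/3) + (-3)·(1/3) = 7/3.
target 2: (1)·(1/3) + (2)·(1/3) + (-8)·(1/3) = -5/3.
target 3: (-5)·(1/3) + (-1)·(1/3) + (0)·(1/3) = -2.
target 4: (-2)·(1/3) + (6)·(1/3) + (-8)·(1/3) = -4/3.
The best pure response is target 1 with expected payoff 7/3.

7/3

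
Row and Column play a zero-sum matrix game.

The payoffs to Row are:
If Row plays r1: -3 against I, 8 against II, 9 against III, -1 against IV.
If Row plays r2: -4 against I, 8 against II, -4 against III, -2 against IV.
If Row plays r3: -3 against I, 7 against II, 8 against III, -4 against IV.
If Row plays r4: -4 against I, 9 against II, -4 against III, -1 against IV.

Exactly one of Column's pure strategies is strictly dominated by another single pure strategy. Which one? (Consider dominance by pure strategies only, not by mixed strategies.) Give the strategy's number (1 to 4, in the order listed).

Column prefers columns that give Row less. Compare II with I: -3 < 8, -4 < 8, -3 < 7, -4 < 9.
So I strictly dominates II for Column; II is strictly dominated.

2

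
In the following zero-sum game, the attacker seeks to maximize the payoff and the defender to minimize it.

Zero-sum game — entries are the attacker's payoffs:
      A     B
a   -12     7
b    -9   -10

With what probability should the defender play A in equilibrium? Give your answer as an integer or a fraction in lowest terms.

17/20

Row minima are -12 and -10, so the attacker's maximin is -10; column maxima are -9 and 7, so the defender's minimax is -9. These differ, so the equilibrium is in mixed strategies.
Let the defender play A with probability q. The attacker is indifferent when −12q + 7(1−q) = −9q − 10(1−q), giving q = 17/20.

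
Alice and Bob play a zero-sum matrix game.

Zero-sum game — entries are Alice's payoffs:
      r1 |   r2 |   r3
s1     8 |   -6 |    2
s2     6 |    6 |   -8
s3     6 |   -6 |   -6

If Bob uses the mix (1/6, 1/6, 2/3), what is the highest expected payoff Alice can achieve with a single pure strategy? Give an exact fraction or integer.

s1: (8)·(1/6) + (-6)·(1/6) + (2)·(2/3) = 5/3.
s2: (6)·(1/6) + (6)·(1/6) + (-8)·(2/3) = -10/3.
s3: (6)·(1/6) + (-6)·(1/6) + (-6)·(2/3) = -4.
The best pure response is s1 with expected payoff 5/3.

5/3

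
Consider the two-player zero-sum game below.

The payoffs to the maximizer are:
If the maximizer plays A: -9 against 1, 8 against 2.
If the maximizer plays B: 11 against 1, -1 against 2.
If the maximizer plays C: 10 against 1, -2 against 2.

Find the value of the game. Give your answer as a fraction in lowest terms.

79/29

Row C is strictly dominated by row B, so the maximizer never plays it.
The remaining 2×2 game on (A, B) × (1, 2) has no saddle point. Let the maximizer play A with probability p; indifference gives −9p + 11(1−p) = 8p − (1−p), so p = 12/29.
Similarly the minimizer's optimal q on 1 is 9/29, and the value is -9·(9/29) + (8)·(20/29) = 79/29.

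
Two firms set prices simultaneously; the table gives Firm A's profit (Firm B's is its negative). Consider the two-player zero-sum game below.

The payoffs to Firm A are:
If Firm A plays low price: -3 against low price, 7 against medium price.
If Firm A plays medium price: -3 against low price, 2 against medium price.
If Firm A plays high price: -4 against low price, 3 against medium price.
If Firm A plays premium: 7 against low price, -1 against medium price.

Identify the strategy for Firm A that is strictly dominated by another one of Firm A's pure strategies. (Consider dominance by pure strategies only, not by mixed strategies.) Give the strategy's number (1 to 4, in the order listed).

3

Compare high price with low price: -3 > -4, 7 > 3.
So low price strictly dominates high price for Firm A; high price is strictly dominated.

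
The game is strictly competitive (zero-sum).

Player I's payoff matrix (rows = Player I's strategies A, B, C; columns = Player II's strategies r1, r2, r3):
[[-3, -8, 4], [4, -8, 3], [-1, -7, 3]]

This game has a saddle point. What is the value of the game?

-7

Row minima: -8, -8, -7 → Player I's maximin is -7.
Column maxima: 4, -7, 4 → Player II's minimax is -7.
They coincide at (C, r2), so the value is -7.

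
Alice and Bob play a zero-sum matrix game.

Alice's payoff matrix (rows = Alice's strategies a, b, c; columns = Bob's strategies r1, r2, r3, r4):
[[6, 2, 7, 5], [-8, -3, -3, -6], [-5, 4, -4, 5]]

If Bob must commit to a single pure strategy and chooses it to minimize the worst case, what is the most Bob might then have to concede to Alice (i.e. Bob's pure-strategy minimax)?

4

The worst case (largest entry) in each column is r1: 6, r2: 4, r3: 7, r4: 5.
The best (smallest) of these is 4.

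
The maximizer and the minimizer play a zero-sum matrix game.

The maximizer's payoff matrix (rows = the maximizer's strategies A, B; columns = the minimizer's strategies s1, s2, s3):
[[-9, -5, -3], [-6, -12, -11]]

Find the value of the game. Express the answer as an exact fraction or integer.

-39/5

Column s3 is strictly dominated by s2 for the minimizer (it gives the maximizer more in every row).
The remaining 2×2 game on (A, B) × (s1, s2) has no saddle point. Let the maximizer play A with probability p; indifference gives −9p − 6(1−p) = −5p − 12(1−p), so p = 3/5.
Similarly the minimizer's optimal q on s1 is 7/10, and the value is -9·(7/10) + (-5)·(3/10) = -39/5.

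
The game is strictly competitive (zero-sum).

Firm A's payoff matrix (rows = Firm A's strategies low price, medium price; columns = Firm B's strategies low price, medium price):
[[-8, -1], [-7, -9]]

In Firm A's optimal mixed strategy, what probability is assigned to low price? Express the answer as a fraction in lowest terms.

2/9

Row minima are -8 and -9, so Firm A's maximin is -8; column maxima are -7 and -1, so Firm B's minimax is -7. These differ, so the equilibrium is in mixed strategies.
Let Firm A play low price with probability p. Firm B is indifferent when −8p − 7(1−p) = −p − 9(1−p), giving p = 2/9.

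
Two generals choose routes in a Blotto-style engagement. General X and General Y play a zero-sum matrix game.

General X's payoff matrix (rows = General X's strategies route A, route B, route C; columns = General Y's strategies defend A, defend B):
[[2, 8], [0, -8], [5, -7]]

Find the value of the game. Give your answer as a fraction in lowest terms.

3

Row route B is strictly dominated by row route C, so General X never plays it.
The remaining 2×2 game on (route A, route C) × (defend A, defend B) has no saddle point. Let General X play route A with probability p; indifference gives 2p + 5(1−p) = 8p − 7(1−p), so p = 2/3.
Similarly General Y's optimal q on defend A is 5/6, and the value is 2·(5/6) + (8)·(1/6) = 3.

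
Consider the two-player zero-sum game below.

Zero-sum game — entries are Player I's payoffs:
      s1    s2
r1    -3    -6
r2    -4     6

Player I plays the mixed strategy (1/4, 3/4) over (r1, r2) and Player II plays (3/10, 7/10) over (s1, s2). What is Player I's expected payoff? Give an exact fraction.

39/40

Against (3/10, 7/10), each row's expected payoff is r1: -51/10; r2: 3.
Taking the (1/4, 3/4)-weighted average: (1/4)·(-51/10) + (3/4)·(3) = 39/40.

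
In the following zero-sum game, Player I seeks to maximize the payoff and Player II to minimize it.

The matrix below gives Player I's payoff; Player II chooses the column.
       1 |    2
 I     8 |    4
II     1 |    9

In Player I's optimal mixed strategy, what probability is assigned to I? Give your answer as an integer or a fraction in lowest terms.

2/3

Row minima are 4 and 1, so Player I's maximin is 4; column maxima are 8 and 9, so Player II's minimax is 8. These differ, so the equilibrium is in mixed strategies.
Let Player I play I with probability p. Player II is indifferent when 8p + (1−p) = 4p + 9(1−p), giving p = 2/3.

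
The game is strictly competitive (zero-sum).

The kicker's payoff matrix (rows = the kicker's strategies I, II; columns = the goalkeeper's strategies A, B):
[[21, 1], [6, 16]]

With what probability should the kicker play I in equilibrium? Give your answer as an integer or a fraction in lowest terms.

1/3

Row minima are 1 and 6, so the kicker's maximin is 6; column maxima are 21 and 16, so the goalkeeper's minimax is 16. These differ, so the equilibrium is in mixed strategies.
Let the kicker play I with probability p. The goalkeeper is indifferent when 21p + 6(1−p) = p + 16(1−p), giving p = 1/3.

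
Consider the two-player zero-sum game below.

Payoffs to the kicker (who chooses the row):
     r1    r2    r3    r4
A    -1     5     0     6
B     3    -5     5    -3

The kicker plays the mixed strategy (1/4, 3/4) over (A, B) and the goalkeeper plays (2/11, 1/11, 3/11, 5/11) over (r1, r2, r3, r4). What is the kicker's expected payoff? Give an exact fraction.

Against (2/11, 1/11, 3/11, 5/11), each row's expected payoff is A: 3; B: 1/11.
Taking the (1/4, 3/4)-weighted average: (1/4)·(3) + (3/4)·(1/11) = 9/11.

9/11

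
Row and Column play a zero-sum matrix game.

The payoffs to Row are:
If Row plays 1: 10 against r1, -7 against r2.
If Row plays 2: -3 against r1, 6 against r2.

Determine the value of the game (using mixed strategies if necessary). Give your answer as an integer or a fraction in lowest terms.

3/2

Row minima are -7 and -3, so Row's maximin is -3; column maxima are 10 and 6, so Column's minimax is 6. These differ, so the equilibrium is in mixed strategies.
Let Row play 1 with probability p. Column is indifferent when 10p − 3(1−p) = −7p + 6(1−p), giving p = 9/26.
Let Column play r1 with probability q. Row is indifferent when 10q − 7(1−q) = −3q + 6(1−q), giving q = 1/2.
The value is 10·(1/2) + (-7)·(1/2) = 3/2.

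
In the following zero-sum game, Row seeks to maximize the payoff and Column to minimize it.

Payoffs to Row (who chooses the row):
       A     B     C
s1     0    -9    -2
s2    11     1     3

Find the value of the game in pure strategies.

1

Row minima: -9, 1 → Row's maximin is 1.
Column maxima: 11, 1, 3 → Column's minimax is 1.
They coincide at (s2, B), so the value is 1.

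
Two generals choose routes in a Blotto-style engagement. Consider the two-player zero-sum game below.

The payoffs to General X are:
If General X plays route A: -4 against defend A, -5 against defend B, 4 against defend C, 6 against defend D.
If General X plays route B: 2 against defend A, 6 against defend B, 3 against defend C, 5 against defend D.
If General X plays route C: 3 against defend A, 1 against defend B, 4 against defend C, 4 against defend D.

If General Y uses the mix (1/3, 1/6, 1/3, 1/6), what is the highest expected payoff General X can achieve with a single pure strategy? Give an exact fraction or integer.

route A: (-4)·(1/3) + (-5)·(1/6) + (4)·(1/3) + (6)·(1/6) = 1/6.
route B: (2)·(1/3) + (6)·(1/6) + (3)·(1/3) + (5)·(1/6) = 7/2.
route C: (3)·(1/3) + (1)·(1/6) + (4)·(1/3) + (4)·(1/6) = 19/6.
The best pure response is route B with expected payoff 7/2.

7/2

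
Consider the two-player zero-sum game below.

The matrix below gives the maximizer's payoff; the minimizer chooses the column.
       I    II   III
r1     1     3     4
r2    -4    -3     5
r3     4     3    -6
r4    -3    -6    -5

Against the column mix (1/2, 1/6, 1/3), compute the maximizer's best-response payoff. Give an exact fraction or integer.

r1: (1)·(1/2) + (3)·(1/6) + (4)·(1/3) = 7/3.
r2: (-4)·(1/2) + (-3)·(1/6) + (5)·(1/3) = -5/6.
r3: (4)·(1/2) + (3)·(1/6) + (-6)·(1/3) = 1/2.
r4: (-3)·(1/2) + (-6)·(1/6) + (-5)·(1/3) = -25/6.
The best pure response is r1 with expected payoff 7/3.

7/3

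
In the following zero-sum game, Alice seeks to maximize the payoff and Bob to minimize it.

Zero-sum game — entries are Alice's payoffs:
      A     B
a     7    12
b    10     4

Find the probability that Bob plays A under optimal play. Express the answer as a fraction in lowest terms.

Row minima are 7 and 4, so Alice's maximin is 7; column maxima are 10 and 12, so Bob's minimax is 10. These differ, so the equilibrium is in mixed strategies.
Let Bob play A with probability q. Alice is indifferent when 7q + 12(1−q) = 10q + 4(1−q), giving q = 8/11.

8/11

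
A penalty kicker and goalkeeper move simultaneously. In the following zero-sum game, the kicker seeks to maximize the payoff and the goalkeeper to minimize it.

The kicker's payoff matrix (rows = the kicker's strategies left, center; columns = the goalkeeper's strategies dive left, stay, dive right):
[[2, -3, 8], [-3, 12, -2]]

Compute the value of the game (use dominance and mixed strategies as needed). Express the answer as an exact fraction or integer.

3/4

Column dive right is strictly dominated by dive left for the goalkeeper (it gives the kicker more in every row).
The remaining 2×2 game on (left, center) × (dive left, stay) has no saddle point. Let the kicker play left with probability p; indifference gives 2p − 3(1−p) = −3p + 12(1−p), so p = 3/4.
Similarly the goalkeeper's optimal q on dive left is 3/4, and the value is 2·(3/4) + (-3)·(1/4) = 3/4.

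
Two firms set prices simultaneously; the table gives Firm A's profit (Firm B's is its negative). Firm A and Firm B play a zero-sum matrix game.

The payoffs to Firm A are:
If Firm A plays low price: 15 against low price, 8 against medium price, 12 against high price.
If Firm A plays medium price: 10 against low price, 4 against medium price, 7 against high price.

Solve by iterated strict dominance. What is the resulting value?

Row medium price is strictly dominated by row low price (15>10, 8>4, 12>7); eliminate medium price.
Column high price is strictly dominated by medium price for Firm B (8<12); eliminate high price.
Column low price is strictly dominated by medium price for Firm B (8<15); eliminate low price.
Only (low price, medium price) remains, with payoff 8.

8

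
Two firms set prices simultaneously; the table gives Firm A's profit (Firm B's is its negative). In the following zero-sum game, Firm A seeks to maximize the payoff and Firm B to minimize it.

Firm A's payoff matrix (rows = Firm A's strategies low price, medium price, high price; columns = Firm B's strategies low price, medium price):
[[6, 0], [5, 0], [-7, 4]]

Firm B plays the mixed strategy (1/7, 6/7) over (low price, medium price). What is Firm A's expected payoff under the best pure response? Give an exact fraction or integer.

low price: (6)·(1/7) + (0)·(6/7) = 6/7.
medium price: (5)·(1/7) + (0)·(6/7) = 5/7.
high price: (-7)·(1/7) + (4)·(6/7) = 17/7.
The best pure response is high price with expected payoff 17/7.

17/7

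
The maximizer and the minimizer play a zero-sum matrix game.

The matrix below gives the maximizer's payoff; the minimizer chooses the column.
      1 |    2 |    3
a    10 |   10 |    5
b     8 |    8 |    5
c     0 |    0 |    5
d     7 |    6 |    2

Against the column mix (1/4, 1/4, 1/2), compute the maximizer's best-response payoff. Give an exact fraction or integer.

15/2

a: (10)·(1/4) + (10)·(1/4) + (5)·(1/2) = 15/2.
b: (8)·(1/4) + (8)·(1/4) + (5)·(1/2) = 13/2.
c: (0)·(1/4) + (0)·(1/4) + (5)·(1/2) = 5/2.
d: (7)·(1/4) + (6)·(1/4) + (2)·(1/2) = 17/4.
The best pure response is a with expected payoff 15/2.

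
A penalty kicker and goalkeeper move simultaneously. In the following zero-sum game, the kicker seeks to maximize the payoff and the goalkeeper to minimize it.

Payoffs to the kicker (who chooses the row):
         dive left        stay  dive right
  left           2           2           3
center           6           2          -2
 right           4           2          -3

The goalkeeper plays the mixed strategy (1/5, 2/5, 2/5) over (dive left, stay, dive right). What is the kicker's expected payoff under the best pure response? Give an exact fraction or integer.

12/5

left: (2)·(1/5) + (2)·(2/5) + (3)·(2/5) = 12/5.
center: (6)·(1/5) + (2)·(2/5) + (-2)·(2/5) = 6/5.
right: (4)·(1/5) + (2)·(2/5) + (-3)·(2/5) = 2/5.
The best pure response is left with expected payoff 12/5.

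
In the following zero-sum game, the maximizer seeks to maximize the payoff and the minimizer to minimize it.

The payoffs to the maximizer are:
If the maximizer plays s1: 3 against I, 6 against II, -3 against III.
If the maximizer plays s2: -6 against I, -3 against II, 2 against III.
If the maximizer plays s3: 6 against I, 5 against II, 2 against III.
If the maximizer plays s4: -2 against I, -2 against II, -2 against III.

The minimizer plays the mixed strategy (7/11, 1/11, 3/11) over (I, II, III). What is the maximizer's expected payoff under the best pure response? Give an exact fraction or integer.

53/11

s1: (3)·(7/11) + (6)·(1/11) + (-3)·(3/11) = 18/11.
s2: (-6)·(7/11) + (-3)·(1/11) + (2)·(3/11) = -39/11.
s3: (6)·(7/11) + (5)·(1/11) + (2)·(3/11) = 53/11.
s4: (-2)·(7/11) + (-2)·(1/11) + (-2)·(3/11) = -2.
The best pure response is s3 with expected payoff 53/11.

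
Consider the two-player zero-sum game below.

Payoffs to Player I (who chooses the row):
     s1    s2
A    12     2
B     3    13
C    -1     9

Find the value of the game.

15/2

Row C is strictly dominated by row B, so Player I never plays it.
The remaining 2×2 game on (A, B) × (s1, s2) has no saddle point. Let Player I play A with probability p; indifference gives 12p + 3(1−p) = 2p + 13(1−p), so p = 1/2.
Similarly Player II's optimal q on s1 is 11/20, and the value is 12·(11/20) + (2)·(9/20) = 15/2.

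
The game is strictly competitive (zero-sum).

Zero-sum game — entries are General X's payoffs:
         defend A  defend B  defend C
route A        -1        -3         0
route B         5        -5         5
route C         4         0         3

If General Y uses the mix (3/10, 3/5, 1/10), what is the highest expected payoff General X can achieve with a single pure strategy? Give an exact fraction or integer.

3/2

route A: (-1)·(3/10) + (-3)·(3/5) + (0)·(1/10) = -21/10.
route B: (5)·(3/10) + (-5)·(3/5) + (5)·(1/10) = -1.
route C: (4)·(3/10) + (0)·(3/5) + (3)·(1/10) = 3/2.
The best pure response is route C with expected payoff 3/2.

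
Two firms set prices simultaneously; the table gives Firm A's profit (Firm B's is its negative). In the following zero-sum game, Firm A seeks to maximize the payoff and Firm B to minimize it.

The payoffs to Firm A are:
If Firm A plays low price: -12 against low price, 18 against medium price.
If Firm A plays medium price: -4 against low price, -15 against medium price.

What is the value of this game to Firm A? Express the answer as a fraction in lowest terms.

-252/41

Row minima are -12 and -15, so Firm A's maximin is -12; column maxima are -4 and 18, so Firm B's minimax is -4. These differ, so the equilibrium is in mixed strategies.
Let Firm A play low price with probability p. Firm B is indifferent when −12p − 4(1−p) = 18p − 15(1−p), giving p = 11/41.
Let Firm B play low price with probability q. Firm A is indifferent when −12q + 18(1−q) = −4q − 15(1−q), giving q = 33/41.
The value is -12·(33/41) + (18)·(8/41) = -252/41.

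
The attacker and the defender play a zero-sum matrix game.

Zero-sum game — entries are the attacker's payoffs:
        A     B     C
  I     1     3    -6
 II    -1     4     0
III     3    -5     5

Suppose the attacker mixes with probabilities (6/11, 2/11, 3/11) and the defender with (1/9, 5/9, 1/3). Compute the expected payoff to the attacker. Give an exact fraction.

5/99

Against (1/9, 5/9, 1/3), each row's expected payoff is I: -2/9; II: 19/9; III: -7/9.
Taking the (6/11, 2/11, 3/11)-weighted average: (6/11)·(-2/9) + (2/11)·(19/9) + (3/11)·(-7/9) = 5/99.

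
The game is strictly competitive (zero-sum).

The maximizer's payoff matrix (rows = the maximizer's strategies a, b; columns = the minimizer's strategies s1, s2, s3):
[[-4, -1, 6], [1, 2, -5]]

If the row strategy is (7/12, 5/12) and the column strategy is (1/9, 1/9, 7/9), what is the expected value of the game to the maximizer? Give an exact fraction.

11/12

Against (1/9, 1/9, 7/9), each row's expected payoff is a: 37/9; b: -32/9.
Taking the (7/12, 5/12)-weighted average: (7/12)·(37/9) + (5/12)·(-32/9) = 11/12.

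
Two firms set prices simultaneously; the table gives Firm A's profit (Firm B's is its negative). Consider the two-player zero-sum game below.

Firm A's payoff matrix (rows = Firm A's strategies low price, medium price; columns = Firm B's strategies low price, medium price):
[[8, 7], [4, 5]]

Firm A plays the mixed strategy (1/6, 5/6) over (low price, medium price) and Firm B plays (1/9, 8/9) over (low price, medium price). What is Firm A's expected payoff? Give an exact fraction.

Against (1/9, 8/9), each row's expected payoff is low price: 64/9; medium price: 44/9.
Taking the (1/6, 5/6)-weighted average: (1/6)·(64/9) + (5/6)·(44/9) = 142/27.

142/27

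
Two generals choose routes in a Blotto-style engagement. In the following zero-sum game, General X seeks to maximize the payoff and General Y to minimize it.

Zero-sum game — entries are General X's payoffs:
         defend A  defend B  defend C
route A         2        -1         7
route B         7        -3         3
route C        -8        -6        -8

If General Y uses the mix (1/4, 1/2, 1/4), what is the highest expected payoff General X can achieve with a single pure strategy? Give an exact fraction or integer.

route A: (2)·(1/4) + (-1)·(1/2) + (7)·(1/4) = 7/4.
route B: (7)·(1/4) + (-3)·(1/2) + (3)·(1/4) = 1.
route C: (-8)·(1/4) + (-6)·(1/2) + (-8)·(1/4) = -7.
The best pure response is route A with expected payoff 7/4.

7/4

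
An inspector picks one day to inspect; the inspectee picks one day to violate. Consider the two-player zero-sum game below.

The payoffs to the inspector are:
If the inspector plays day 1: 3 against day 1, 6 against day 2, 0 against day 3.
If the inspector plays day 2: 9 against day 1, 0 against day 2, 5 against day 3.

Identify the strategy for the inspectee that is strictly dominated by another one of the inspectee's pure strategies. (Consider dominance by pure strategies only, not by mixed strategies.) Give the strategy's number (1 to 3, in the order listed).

The inspectee prefers columns that give the inspector less. Compare day 1 with day 3: 0 < 3, 5 < 9.
So day 3 strictly dominates day 1 for the inspectee; day 1 is strictly dominated.

1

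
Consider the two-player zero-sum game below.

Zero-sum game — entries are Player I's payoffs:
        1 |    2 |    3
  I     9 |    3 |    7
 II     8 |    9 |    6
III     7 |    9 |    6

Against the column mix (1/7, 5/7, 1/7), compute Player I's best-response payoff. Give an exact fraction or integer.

59/7

I: (9)·(1/7) + (3)·(5/7) + (7)·(1/7) = 31/7.
II: (8)·(1/7) + (9)·(5/7) + (6)·(1/7) = 59/7.
III: (7)·(1/7) + (9)·(5/7) + (6)·(1/7) = 58/7.
The best pure response is II with expected payoff 59/7.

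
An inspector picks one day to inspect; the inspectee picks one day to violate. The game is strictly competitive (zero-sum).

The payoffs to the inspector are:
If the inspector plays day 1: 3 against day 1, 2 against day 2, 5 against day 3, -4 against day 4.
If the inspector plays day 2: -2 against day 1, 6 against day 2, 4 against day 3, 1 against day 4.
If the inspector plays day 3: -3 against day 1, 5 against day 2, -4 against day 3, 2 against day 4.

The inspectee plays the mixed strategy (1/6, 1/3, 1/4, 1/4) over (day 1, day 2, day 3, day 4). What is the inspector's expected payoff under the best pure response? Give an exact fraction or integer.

35/12

day 1: (3)·(1/6) + (2)·(1/3) + (5)·(1/4) + (-4)·(1/4) = 17/12.
day 2: (-2)·(1/6) + (6)·(1/3) + (4)·(1/4) + (1)·(1/4) = 35/12.
day 3: (-3)·(1/6) + (5)·(1/3) + (-4)·(1/4) + (2)·(1/4) = 2/3.
The best pure response is day 2 with expected payoff 35/12.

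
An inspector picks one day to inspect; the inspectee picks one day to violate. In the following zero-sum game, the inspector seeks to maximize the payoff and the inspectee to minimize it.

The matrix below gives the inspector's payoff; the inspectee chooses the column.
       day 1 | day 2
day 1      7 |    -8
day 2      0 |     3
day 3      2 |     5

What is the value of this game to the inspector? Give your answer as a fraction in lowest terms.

Row day 2 is strictly dominated by row day 3, so the inspector never plays it.
The remaining 2×2 game on (day 1, day 3) × (day 1, day 2) has no saddle point. Let the inspector play day 1 with probability p; indifference gives 7p + 2(1−p) = −8p + 5(1−p), so p = 1/6.
Similarly the inspectee's optimal q on day 1 is 13/18, and the value is 7·(13/18) + (-8)·(5/18) = 17/6.

17/6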